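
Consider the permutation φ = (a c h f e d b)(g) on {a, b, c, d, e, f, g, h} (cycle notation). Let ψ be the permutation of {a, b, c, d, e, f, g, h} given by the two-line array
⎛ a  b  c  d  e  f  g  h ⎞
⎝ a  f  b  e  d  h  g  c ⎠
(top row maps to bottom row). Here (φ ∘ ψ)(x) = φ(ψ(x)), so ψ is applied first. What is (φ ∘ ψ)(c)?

a

ψ(c) = b, then φ(b) = a; composing gives (φ ∘ ψ)(c) = a.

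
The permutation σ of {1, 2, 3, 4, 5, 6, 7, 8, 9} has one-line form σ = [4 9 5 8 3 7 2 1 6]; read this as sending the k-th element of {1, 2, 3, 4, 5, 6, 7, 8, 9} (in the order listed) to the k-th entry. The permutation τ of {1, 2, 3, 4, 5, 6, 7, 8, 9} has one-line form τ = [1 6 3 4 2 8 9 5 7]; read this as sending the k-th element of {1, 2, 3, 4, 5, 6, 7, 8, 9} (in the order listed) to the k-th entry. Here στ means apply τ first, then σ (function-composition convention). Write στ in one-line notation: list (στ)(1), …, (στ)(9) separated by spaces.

4 7 5 8 9 1 6 3 2

For each element, apply τ then σ: 1 → 1 → 4; 2 → 6 → 7; 3 → 3 → 5; 4 → 4 → 8; 5 → 2 → 9; 6 → 8 → 1; 7 → 9 → 6; 8 → 5 → 3; 9 → 7 → 2.
So στ in one-line form is 4 7 5 8 9 1 6 3 2.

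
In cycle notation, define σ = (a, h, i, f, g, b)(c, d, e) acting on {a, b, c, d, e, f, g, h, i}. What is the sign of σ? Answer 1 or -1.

-1

The cycle lengths are 6, 3.
A cycle of length ℓ contributes ℓ−1 transpositions, so σ is a product of 5 + 2 = 7 transpositions — odd.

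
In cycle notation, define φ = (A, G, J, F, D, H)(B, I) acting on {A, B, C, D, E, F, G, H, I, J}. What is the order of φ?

The cycle type of φ is (6, 2, 1, 1).
The order of φ is the least common multiple of its cycle lengths: lcm(6, 2) = 6.

6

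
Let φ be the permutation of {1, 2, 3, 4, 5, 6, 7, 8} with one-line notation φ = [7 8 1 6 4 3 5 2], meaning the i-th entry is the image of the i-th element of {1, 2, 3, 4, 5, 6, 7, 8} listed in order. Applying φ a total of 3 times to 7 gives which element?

Tracing 7 → 5 → … returns to 7 after 6 steps, so 7 lies in a 6-cycle (1 7 5 4 6 3).
Stepping 3 places around the cycle: 7 → 5 → 4 → 6.

6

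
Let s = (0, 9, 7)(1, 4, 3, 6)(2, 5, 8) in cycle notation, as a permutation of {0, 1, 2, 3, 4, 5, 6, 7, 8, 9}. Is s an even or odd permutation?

The cycle lengths are 4, 3, 3.
A cycle is odd iff its length is even; s has 1 even-length cycle, so sgn(s) = (−1)^1 and s is odd.

odd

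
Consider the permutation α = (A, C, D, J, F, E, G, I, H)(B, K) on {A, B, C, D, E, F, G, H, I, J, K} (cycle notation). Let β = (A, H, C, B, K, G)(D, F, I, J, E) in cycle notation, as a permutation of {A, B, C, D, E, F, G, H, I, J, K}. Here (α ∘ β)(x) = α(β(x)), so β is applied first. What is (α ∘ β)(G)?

β(G) = A, then α(A) = C; composing gives (α ∘ β)(G) = C.

C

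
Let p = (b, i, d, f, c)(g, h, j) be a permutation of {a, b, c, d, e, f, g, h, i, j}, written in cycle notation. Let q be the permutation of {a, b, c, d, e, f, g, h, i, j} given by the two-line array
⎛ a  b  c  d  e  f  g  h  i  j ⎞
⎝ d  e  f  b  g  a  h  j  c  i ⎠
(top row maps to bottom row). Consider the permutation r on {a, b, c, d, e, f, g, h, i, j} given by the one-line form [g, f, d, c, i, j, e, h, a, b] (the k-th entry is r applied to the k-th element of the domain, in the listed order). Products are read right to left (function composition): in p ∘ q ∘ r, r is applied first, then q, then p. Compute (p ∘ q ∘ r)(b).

Chase b: r(b) = f; q(f) = a; p(a) = a. Hence (p ∘ q ∘ r)(b) = a.

a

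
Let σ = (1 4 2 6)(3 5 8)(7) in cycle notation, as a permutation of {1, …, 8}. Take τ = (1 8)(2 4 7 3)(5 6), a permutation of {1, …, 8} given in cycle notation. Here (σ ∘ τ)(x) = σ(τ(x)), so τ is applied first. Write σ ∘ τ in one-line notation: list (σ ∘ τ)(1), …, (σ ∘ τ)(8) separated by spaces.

3 2 6 7 1 8 5 4

(σ ∘ τ)(x) = σ(τ(x)). Computing each image: σ(τ(1)) = σ(8) = 3, σ(τ(2)) = σ(4) = 2, σ(τ(3)) = σ(2) = 6, σ(τ(4)) = σ(7) = 7, σ(τ(5)) = σ(6) = 1, σ(τ(6)) = σ(5) = 8, σ(τ(7)) = σ(3) = 5, σ(τ(8)) = σ(1) = 4.
Hence σ ∘ τ = [3 2 6 7 1 8 5 4].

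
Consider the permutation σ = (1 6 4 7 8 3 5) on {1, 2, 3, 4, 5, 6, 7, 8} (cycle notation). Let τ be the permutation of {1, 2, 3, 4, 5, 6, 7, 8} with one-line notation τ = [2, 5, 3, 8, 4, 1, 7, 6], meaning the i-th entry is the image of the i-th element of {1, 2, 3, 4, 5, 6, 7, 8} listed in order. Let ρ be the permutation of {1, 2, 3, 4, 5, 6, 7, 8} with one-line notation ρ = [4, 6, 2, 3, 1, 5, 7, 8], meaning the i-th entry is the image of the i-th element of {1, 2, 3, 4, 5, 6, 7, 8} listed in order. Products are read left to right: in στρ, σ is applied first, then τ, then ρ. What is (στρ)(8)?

Chase 8: σ(8) = 3; τ(3) = 3; ρ(3) = 2. Hence (στρ)(8) = 2.

2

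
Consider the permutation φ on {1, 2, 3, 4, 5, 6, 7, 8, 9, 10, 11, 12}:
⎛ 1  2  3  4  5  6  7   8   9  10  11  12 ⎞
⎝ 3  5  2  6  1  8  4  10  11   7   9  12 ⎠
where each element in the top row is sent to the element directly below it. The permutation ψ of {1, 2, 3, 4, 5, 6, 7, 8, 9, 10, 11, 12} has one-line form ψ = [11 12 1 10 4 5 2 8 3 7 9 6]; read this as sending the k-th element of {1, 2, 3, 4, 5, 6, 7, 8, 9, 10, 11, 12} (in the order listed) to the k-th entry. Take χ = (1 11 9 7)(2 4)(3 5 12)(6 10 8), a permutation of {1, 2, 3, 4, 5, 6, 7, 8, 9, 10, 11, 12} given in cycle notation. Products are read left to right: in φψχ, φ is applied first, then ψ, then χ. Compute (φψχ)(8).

Apply the permutations in order: φ(8) = 10, then ψ(10) = 7, then χ(7) = 1. So (φψχ)(8) = 1.

1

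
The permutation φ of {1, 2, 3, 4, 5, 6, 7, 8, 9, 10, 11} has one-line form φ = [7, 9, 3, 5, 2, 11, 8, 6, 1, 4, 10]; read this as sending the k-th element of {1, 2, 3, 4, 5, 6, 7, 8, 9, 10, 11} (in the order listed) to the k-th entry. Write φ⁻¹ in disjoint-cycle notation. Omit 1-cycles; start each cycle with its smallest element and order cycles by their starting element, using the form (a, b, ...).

(1, 9, 2, 5, 4, 10, 11, 6, 8, 7)

The cycle decomposition of φ is (1, 7, 8, 6, 11, 10, 4, 5, 2, 9).
Reversing each cycle (and rotating so the smallest element leads) gives φ⁻¹ = (1, 9, 2, 5, 4, 10, 11, 6, 8, 7).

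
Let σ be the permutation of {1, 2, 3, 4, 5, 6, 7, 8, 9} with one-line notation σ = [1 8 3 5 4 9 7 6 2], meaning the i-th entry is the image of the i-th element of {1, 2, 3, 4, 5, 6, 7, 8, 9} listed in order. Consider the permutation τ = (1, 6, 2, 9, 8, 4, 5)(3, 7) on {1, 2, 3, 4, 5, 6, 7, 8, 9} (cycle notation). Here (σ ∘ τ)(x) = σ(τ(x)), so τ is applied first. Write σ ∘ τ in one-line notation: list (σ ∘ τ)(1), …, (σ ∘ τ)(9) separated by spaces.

Chase each element through τ then σ: 1 → 6 → 9; 2 → 9 → 2; 3 → 7 → 7; 4 → 5 → 4; 5 → 1 → 1; 6 → 2 → 8; 7 → 3 → 3; 8 → 4 → 5; 9 → 8 → 6.
Collecting the images, σ ∘ τ = [9 2 7 4 1 8 3 5 6].

9 2 7 4 1 8 3 5 6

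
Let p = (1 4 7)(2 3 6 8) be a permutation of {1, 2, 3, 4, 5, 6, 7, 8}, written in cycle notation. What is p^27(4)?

4 lies in the 3-cycle (1 4 7).
Powers repeat with period 3 on this cycle, and 27 mod 3 = 0, so p^27(4) = p^0(4).
So p^27(4) = 4.

4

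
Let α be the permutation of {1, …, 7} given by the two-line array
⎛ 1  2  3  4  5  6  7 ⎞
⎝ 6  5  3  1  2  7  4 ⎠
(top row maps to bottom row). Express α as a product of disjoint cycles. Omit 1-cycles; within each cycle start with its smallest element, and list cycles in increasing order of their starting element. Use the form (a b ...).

Iterating α from 1 gives 1 → 6 → 7 → 4 → 1; that is the 4-cycle (1 6 7 4).
Repeating from the next unused element and collecting all non-trivial cycles gives (1 6 7 4)(2 5).

(1 6 7 4)(2 5)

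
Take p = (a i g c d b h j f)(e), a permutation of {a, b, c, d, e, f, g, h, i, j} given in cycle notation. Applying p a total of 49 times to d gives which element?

d lies in the 9-cycle (a i g c d b h j f).
Since the cycle has length 9, p^49 acts on it the same as p^4 (49 mod 9 = 4).
Stepping 4 places around the cycle: d → b → h → j → f.

f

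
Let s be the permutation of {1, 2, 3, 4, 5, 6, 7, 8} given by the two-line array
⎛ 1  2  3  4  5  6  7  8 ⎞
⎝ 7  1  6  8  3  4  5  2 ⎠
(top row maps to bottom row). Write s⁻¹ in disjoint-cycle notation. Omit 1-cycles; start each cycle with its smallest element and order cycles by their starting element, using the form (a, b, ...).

(1, 2, 8, 4, 6, 3, 5, 7)

The cycle decomposition of s is (1, 7, 5, 3, 6, 4, 8, 2).
The inverse reverses every cycle; in canonical form, s⁻¹ = (1, 2, 8, 4, 6, 3, 5, 7).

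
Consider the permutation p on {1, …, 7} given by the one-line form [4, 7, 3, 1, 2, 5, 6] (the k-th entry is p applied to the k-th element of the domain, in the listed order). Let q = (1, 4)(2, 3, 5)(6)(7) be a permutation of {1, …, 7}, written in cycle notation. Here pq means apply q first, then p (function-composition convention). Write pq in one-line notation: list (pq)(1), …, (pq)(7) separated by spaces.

1 3 2 4 7 5 6

(pq)(x) = p(q(x)). Computing each image: p(q(1)) = p(4) = 1, p(q(2)) = p(3) = 3, p(q(3)) = p(5) = 2, p(q(4)) = p(1) = 4, p(q(5)) = p(2) = 7, p(q(6)) = p(6) = 5, p(q(7)) = p(7) = 6.
Hence pq = [1 3 2 4 7 5 6].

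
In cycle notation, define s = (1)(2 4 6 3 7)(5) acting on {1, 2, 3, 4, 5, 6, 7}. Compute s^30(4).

4 lies in the 5-cycle (2 4 6 3 7).
On a 5-cycle, s^5 is the identity, so s^30 = s^0 there (30 ≡ 0 mod 5).
So s^30(4) = 4.

4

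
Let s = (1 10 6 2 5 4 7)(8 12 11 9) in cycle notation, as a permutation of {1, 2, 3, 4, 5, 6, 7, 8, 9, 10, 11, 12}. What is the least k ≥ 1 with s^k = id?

28

The cycle type of s is (7, 4, 1).
Since disjoint cycles commute, ord(s) = lcm(7, 4) = 28.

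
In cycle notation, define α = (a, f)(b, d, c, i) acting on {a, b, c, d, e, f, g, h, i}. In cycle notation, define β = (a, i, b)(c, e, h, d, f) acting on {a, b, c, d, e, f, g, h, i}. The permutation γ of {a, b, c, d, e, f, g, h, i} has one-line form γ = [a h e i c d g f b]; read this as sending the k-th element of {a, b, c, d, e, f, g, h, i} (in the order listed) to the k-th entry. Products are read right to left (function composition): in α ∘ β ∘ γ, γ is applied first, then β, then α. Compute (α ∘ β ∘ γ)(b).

c

(α ∘ β ∘ γ)(b) = α(β(γ(b))). γ(b) = h, then β(h) = d, then α(d) = c, so the result is c.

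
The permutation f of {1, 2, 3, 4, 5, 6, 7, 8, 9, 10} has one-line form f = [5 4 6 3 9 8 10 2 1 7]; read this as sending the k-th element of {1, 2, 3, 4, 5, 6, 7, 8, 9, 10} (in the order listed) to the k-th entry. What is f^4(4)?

2

Tracing 4 → 3 → … returns to 4 after 5 steps, so 4 lies in a 5-cycle (2 4 3 6 8).
Advancing 4 steps from 4: 4 → 3 → 6 → 8 → 2.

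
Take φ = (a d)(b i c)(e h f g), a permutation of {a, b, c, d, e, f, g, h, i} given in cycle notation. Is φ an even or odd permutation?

even

The cycle lengths are 4, 3, 2.
A cycle is odd iff its length is even; φ has 2 even-length cycles, so sgn(φ) = (−1)^2 and φ is even.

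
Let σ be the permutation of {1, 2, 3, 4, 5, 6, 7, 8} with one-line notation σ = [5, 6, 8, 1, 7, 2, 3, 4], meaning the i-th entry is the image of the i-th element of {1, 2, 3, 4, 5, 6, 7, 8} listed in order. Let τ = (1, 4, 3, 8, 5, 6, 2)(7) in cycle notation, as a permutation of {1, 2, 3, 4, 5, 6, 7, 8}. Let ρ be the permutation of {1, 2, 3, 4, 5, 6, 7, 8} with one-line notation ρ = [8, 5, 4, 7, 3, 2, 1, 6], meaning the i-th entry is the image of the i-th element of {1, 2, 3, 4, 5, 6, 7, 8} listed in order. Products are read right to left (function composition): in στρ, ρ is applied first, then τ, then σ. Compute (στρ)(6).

5

Apply the permutations in order: ρ(6) = 2, then τ(2) = 1, then σ(1) = 5. So (στρ)(6) = 5.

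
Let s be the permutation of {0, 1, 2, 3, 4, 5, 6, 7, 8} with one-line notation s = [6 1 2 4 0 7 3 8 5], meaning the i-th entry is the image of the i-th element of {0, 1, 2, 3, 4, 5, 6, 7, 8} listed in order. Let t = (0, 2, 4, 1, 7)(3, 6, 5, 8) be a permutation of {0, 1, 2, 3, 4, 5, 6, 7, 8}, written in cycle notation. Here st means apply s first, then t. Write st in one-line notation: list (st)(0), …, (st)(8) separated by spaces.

For each element, apply s then t: 0 → 6 → 5; 1 → 1 → 7; 2 → 2 → 4; 3 → 4 → 1; 4 → 0 → 2; 5 → 7 → 0; 6 → 3 → 6; 7 → 8 → 3; 8 → 5 → 8.
So st in one-line form is 5 7 4 1 2 0 6 3 8.

5 7 4 1 2 0 6 3 8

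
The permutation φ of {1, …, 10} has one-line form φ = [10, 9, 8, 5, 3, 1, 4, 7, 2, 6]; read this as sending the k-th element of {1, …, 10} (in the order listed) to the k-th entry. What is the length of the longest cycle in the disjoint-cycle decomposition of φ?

Decomposing into disjoint cycles gives (1 10 6)(2 9)(3 8 7 4 5); the longest has length 5.

5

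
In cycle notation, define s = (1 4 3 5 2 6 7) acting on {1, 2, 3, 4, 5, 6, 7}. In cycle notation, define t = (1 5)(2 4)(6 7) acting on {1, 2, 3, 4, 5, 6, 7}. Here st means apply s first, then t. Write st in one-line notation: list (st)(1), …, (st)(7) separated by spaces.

For each element, apply s then t: 1 → 4 → 2; 2 → 6 → 7; 3 → 5 → 1; 4 → 3 → 3; 5 → 2 → 4; 6 → 7 → 6; 7 → 1 → 5.
So st in one-line form is 2 7 1 3 4 6 5.

2 7 1 3 4 6 5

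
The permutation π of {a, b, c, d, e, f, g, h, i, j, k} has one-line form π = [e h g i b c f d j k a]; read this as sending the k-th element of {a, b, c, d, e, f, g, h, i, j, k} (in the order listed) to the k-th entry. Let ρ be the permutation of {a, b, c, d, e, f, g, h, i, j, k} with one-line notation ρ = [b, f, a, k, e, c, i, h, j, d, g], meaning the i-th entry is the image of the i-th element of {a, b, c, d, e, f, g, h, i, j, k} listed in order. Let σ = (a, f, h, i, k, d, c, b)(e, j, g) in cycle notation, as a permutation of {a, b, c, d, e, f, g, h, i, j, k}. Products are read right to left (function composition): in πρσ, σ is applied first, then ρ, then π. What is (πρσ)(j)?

j

Apply the permutations in order: σ(j) = g, then ρ(g) = i, then π(i) = j. So (πρσ)(j) = j.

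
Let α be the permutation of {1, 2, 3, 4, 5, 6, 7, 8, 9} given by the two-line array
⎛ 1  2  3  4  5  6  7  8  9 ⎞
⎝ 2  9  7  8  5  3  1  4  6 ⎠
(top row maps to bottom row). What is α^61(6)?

3

Tracing 6 → 3 → … returns to 6 after 6 steps, so 6 lies in a 6-cycle (1 2 9 6 3 7).
Powers repeat with period 6 on this cycle, and 61 mod 6 = 1, so α^61(6) = α^1(6).
Advancing 1 step from 6: 6 → 3.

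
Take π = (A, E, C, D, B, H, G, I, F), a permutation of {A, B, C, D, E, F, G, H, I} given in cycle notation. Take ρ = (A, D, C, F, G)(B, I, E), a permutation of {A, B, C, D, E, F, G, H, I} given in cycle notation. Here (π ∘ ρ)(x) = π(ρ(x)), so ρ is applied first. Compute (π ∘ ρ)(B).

F

(π ∘ ρ)(B) = π(ρ(B)). ρ(B) = I, then π(I) = F. So (π ∘ ρ)(B) = F.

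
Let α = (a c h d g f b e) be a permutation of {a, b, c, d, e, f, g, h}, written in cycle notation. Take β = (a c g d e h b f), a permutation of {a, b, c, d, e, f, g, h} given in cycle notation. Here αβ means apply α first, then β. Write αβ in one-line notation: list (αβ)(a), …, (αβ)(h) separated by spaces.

(αβ)(x) = β(α(x)). Computing each image: β(α(a)) = β(c) = g, β(α(b)) = β(e) = h, β(α(c)) = β(h) = b, β(α(d)) = β(g) = d, β(α(e)) = β(a) = c, β(α(f)) = β(b) = f, β(α(g)) = β(f) = a, β(α(h)) = β(d) = e.
Hence αβ = [g h b d c f a e].

g h b d c f a e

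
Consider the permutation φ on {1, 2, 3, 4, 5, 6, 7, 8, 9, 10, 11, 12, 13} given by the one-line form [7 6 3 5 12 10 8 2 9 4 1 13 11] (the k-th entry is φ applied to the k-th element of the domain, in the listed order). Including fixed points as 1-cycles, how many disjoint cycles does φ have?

3

The cycle decomposition is (1, 7, 8, 2, 6, 10, 4, 5, 12, 13, 11)(3)(9), which has 3 cycles (counting 1-cycles).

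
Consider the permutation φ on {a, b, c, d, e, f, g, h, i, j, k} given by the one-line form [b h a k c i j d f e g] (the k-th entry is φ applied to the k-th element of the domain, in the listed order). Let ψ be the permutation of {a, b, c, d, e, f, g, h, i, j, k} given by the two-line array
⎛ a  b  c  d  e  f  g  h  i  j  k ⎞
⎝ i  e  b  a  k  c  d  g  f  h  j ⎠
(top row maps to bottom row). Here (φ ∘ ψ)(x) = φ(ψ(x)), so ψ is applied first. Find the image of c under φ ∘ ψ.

First apply ψ: ψ(c) = b, then φ(b) = h. Thus (φ ∘ ψ)(c) = h.

h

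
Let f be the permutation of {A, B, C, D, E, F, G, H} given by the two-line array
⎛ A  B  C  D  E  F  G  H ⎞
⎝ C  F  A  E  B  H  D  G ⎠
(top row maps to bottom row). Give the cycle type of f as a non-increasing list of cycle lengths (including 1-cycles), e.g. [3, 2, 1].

[6, 2]

The disjoint cycles are (A, C)(B, F, H, G, D, E), with lengths 6, 2 in non-increasing order.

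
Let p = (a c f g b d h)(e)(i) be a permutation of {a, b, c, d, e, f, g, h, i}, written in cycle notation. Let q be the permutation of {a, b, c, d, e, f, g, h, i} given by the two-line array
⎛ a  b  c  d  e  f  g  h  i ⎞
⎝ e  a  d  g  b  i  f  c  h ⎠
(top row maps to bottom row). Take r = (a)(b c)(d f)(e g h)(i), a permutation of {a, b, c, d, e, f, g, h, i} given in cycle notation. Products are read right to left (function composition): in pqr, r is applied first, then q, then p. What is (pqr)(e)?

(pqr)(e) = p(q(r(e))). r(e) = g, then q(g) = f, then p(f) = g, so the result is g.

g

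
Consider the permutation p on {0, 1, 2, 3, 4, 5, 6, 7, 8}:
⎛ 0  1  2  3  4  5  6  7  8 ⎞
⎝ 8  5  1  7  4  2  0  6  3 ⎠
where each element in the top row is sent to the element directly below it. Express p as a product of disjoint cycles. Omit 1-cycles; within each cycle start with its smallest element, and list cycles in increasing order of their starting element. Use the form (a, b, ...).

Start at 0 and follow images: 0 → 8 → 3 → 7 → 6 → 0, giving the cycle (0, 8, 3, 7, 6).
Continuing from each remaining unvisited element yields (0, 8, 3, 7, 6)(1, 5, 2).

(0, 8, 3, 7, 6)(1, 5, 2)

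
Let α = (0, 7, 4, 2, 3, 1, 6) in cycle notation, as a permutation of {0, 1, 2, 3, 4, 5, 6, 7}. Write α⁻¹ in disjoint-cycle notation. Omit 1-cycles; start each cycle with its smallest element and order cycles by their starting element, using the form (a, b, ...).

If α sends a → b within a cycle, α⁻¹ sends b → a; equivalently, reverse each cycle.
After reversing and putting each cycle's least element first, α⁻¹ = (0, 6, 1, 3, 2, 4, 7).

(0, 6, 1, 3, 2, 4, 7)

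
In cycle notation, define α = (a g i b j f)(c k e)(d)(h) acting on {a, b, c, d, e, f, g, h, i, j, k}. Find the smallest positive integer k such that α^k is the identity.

The disjoint cycles have lengths 6, 3, 1, 1.
The order of α is the least common multiple of its cycle lengths: lcm(6, 3) = 6.

6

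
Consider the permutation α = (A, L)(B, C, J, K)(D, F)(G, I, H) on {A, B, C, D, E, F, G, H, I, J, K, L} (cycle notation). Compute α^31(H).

H lies in the 3-cycle (G, I, H).
Powers repeat with period 3 on this cycle, and 31 mod 3 = 1, so α^31(H) = α^1(H).
Advancing 1 step from H: H → G.

G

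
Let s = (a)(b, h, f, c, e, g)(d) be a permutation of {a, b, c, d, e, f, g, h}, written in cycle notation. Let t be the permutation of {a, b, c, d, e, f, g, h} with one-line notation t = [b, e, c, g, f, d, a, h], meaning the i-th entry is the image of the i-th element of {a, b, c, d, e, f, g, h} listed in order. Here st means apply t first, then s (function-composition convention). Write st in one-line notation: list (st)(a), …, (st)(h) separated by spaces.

h g e b c d a f

(st)(x) = s(t(x)). Computing each image: s(t(a)) = s(b) = h, s(t(b)) = s(e) = g, s(t(c)) = s(c) = e, s(t(d)) = s(g) = b, s(t(e)) = s(f) = c, s(t(f)) = s(d) = d, s(t(g)) = s(a) = a, s(t(h)) = s(h) = f.
Hence st = [h g e b c d a f].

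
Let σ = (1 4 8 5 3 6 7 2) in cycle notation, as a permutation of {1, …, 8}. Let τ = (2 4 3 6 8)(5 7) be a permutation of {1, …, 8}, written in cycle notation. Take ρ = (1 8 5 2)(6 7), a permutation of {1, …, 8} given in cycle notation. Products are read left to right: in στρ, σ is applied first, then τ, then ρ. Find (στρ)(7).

Chase 7: σ(7) = 2; τ(2) = 4; ρ(4) = 4. Hence (στρ)(7) = 4.

4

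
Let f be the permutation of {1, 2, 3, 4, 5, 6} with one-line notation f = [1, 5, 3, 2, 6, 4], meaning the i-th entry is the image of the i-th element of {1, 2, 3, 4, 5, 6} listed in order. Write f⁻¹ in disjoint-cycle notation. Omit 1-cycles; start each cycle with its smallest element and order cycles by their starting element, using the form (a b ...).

(2 4 6 5)

First write f in disjoint cycles: (2 5 6 4).
Reversing each cycle (and rotating so the smallest element leads) gives f⁻¹ = (2 4 6 5).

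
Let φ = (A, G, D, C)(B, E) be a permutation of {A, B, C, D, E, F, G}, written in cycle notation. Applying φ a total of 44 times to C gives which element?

C

C lies in the 4-cycle (A, G, D, C).
Powers repeat with period 4 on this cycle, and 44 mod 4 = 0, so φ^44(C) = φ^0(C).
So φ^44(C) = C.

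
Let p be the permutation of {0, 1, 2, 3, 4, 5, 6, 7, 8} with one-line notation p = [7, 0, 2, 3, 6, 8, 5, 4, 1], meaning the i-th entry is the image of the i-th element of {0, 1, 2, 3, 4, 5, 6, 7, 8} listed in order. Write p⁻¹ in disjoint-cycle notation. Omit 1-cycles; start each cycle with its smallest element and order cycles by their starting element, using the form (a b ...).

The cycle decomposition of p is (0 7 4 6 5 8 1).
The inverse reverses every cycle; in canonical form, p⁻¹ = (0 1 8 5 6 4 7).

(0 1 8 5 6 4 7)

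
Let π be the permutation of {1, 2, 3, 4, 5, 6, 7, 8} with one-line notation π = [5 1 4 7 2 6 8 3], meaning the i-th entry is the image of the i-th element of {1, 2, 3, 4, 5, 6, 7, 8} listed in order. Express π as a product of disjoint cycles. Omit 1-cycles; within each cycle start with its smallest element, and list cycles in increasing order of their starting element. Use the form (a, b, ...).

(1, 5, 2)(3, 4, 7, 8)

Iterating π from 1 gives 1 → 5 → 2 → 1; that is the 3-cycle (1, 5, 2).
Continuing from each remaining unvisited element yields (1, 5, 2)(3, 4, 7, 8).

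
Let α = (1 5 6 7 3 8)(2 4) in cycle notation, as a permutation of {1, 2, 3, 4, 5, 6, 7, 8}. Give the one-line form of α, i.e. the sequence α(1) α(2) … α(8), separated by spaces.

Each element maps to the next entry in its cycle (wrapping to the front): 1→5, 2→4, 3→8, 4→2, 5→6, 6→7, 7→3, 8→1.
So the one-line form is 5 4 8 2 6 7 3 1.

5 4 8 2 6 7 3 1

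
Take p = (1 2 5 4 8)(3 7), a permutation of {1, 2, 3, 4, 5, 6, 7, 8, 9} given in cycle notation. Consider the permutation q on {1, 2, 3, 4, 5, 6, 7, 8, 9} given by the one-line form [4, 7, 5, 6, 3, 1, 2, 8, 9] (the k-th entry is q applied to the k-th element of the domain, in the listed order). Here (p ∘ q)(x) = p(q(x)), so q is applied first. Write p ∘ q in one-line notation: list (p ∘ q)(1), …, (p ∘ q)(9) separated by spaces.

For each element, apply q then p: 1 → 4 → 8; 2 → 7 → 3; 3 → 5 → 4; 4 → 6 → 6; 5 → 3 → 7; 6 → 1 → 2; 7 → 2 → 5; 8 → 8 → 1; 9 → 9 → 9.
So p ∘ q in one-line form is 8 3 4 6 7 2 5 1 9.

8 3 4 6 7 2 5 1 9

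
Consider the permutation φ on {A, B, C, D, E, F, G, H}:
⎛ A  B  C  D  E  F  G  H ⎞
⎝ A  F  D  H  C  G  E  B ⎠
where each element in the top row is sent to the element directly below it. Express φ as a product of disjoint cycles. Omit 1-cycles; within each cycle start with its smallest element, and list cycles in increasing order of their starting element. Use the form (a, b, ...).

From B: B → F → G → E → C → D → H → B, closing the cycle (B, F, G, E, C, D, H).
Continuing from each remaining unvisited element yields (B, F, G, E, C, D, H).

(B, F, G, E, C, D, H)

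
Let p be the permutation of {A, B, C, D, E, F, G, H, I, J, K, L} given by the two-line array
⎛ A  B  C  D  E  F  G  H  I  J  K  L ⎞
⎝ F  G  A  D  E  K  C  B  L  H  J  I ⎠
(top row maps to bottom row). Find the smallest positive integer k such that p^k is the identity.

8

The disjoint-cycle form of p has cycle lengths 8, 2, 1, 1.
The order of p is the least common multiple of its cycle lengths: lcm(8, 2) = 8.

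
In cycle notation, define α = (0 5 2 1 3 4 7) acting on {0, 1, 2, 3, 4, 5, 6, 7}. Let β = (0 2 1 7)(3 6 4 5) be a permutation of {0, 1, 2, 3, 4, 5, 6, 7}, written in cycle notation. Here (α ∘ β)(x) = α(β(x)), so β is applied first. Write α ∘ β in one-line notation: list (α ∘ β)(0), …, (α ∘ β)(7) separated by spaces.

1 0 3 6 2 4 7 5

(α ∘ β)(x) = α(β(x)). Computing each image: α(β(0)) = α(2) = 1, α(β(1)) = α(7) = 0, α(β(2)) = α(1) = 3, α(β(3)) = α(6) = 6, α(β(4)) = α(5) = 2, α(β(5)) = α(3) = 4, α(β(6)) = α(4) = 7, α(β(7)) = α(0) = 5.
Hence α ∘ β = [1 0 3 6 2 4 7 5].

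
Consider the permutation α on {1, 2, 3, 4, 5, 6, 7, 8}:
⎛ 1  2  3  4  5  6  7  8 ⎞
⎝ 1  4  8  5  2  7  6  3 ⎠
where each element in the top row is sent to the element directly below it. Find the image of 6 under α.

The entry below 6 in the array is 7, so α(6) = 7.

7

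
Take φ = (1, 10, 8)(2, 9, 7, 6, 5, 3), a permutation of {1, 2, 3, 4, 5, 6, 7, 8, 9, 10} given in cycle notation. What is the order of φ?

The disjoint cycles have lengths 6, 3, 1.
The order of φ is the least common multiple of its cycle lengths: lcm(6, 3) = 6.

6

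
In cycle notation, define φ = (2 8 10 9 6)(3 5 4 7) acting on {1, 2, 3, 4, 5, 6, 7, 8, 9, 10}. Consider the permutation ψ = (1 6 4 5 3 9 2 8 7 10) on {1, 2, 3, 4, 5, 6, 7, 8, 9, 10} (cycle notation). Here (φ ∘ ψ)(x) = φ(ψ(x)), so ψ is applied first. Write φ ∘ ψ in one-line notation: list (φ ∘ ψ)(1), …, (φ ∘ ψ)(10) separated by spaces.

2 10 6 4 5 7 9 3 8 1

(φ ∘ ψ)(x) = φ(ψ(x)). Computing each image: φ(ψ(1)) = φ(6) = 2, φ(ψ(2)) = φ(8) = 10, φ(ψ(3)) = φ(9) = 6, φ(ψ(4)) = φ(5) = 4, φ(ψ(5)) = φ(3) = 5, φ(ψ(6)) = φ(4) = 7, φ(ψ(7)) = φ(10) = 9, φ(ψ(8)) = φ(7) = 3, φ(ψ(9)) = φ(2) = 8, φ(ψ(10)) = φ(1) = 1.
Hence φ ∘ ψ = [2 10 6 4 5 7 9 3 8 1].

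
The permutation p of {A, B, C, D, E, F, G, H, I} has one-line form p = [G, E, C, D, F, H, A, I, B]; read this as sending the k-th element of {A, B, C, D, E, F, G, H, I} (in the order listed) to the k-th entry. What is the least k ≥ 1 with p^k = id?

10

Writing p as disjoint cycles, the cycle lengths are 5, 2, 1, 1.
The order of p is the least common multiple of its cycle lengths: lcm(5, 2) = 10.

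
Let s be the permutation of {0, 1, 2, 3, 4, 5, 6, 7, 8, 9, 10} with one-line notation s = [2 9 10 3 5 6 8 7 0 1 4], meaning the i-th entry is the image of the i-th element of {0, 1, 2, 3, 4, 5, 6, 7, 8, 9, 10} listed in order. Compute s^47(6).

Tracing 6 → 8 → … returns to 6 after 7 steps, so 6 lies in a 7-cycle (0 2 10 4 5 6 8).
Since the cycle has length 7, s^47 acts on it the same as s^5 (47 mod 7 = 5).
Advancing 5 steps from 6: 6 → 8 → 0 → 2 → 10 → 4.

4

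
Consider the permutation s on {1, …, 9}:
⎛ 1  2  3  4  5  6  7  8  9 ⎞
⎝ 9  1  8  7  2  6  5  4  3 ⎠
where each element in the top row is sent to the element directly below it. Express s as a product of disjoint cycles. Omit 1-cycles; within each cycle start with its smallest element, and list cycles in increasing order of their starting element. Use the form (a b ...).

(1 9 3 8 4 7 5 2)

Iterating s from 1 gives 1 → 9 → 3 → 8 → 4 → 7 → 5 → 2 → 1; that is the 8-cycle (1 9 3 8 4 7 5 2).
Continuing from each remaining unvisited element yields (1 9 3 8 4 7 5 2).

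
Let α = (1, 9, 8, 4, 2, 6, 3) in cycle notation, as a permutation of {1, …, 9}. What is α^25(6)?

8

6 lies in the 7-cycle (1, 9, 8, 4, 2, 6, 3).
Since the cycle has length 7, α^25 acts on it the same as α^4 (25 mod 7 = 4).
Advancing 4 steps from 6: 6 → 3 → 1 → 9 → 8.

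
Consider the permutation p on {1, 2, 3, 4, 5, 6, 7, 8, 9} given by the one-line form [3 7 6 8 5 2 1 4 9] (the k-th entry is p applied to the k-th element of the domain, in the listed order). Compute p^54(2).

6

Tracing 2 → 7 → … returns to 2 after 5 steps, so 2 lies in a 5-cycle (1 3 6 2 7).
Since the cycle has length 5, p^54 acts on it the same as p^4 (54 mod 5 = 4).
Advancing 4 steps from 2: 2 → 7 → 1 → 3 → 6.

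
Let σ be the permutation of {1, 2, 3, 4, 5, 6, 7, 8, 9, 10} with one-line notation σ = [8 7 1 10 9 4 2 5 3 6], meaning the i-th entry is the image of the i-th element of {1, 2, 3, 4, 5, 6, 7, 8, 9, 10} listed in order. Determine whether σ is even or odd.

In disjoint-cycle form the cycle lengths are 5, 3, 2.
A cycle of length ℓ contributes ℓ−1 transpositions, so σ is a product of 4 + 2 + 1 = 7 transpositions — odd.

odd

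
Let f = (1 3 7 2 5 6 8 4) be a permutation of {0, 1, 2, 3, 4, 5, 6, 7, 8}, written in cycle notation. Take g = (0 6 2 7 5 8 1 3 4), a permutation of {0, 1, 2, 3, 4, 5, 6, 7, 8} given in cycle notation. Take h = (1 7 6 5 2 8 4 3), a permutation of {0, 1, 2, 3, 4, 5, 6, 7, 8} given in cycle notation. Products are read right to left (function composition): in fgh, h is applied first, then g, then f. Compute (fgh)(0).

(fgh)(0) = f(g(h(0))). h(0) = 0, then g(0) = 6, then f(6) = 8, so the result is 8.

8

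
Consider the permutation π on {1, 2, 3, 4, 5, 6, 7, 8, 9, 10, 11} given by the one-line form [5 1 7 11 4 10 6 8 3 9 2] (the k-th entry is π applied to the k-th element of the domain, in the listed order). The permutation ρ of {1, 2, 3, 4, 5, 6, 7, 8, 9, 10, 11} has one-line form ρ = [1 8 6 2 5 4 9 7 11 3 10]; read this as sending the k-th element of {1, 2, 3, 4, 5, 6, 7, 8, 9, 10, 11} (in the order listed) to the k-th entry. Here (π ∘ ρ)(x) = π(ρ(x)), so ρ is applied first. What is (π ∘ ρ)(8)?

(π ∘ ρ)(8) = π(ρ(8)). ρ(8) = 7, then π(7) = 6. So (π ∘ ρ)(8) = 6.

6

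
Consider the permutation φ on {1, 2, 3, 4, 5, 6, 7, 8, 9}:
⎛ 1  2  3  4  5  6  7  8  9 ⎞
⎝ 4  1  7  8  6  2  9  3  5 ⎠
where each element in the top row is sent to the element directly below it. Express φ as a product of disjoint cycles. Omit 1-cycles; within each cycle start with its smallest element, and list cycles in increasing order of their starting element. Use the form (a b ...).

(1 4 8 3 7 9 5 6 2)

Start at 1 and follow images: 1 → 4 → 8 → 3 → 7 → 9 → 5 → 6 → 2 → 1, giving the cycle (1 4 8 3 7 9 5 6 2).
Repeating from the next unused element and collecting all non-trivial cycles gives (1 4 8 3 7 9 5 6 2).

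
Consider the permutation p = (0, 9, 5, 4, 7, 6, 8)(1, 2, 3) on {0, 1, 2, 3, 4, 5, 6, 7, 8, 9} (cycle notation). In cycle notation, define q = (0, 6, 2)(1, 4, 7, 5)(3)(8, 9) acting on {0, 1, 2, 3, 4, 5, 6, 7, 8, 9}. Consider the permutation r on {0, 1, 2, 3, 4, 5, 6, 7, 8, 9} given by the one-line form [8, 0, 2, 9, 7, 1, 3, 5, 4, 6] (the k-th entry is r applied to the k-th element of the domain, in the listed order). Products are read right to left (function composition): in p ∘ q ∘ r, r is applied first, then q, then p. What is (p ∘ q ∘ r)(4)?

4

Chase 4: r(4) = 7; q(7) = 5; p(5) = 4. Hence (p ∘ q ∘ r)(4) = 4.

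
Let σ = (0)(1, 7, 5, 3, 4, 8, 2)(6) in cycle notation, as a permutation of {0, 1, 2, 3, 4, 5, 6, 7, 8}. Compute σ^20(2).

2 lies in the 7-cycle (1, 7, 5, 3, 4, 8, 2).
On a 7-cycle, σ^7 is the identity, so σ^20 = σ^6 there (20 ≡ 6 mod 7).
Advancing 6 steps from 2: 2 → 1 → 7 → 5 → 3 → 4 → 8.

8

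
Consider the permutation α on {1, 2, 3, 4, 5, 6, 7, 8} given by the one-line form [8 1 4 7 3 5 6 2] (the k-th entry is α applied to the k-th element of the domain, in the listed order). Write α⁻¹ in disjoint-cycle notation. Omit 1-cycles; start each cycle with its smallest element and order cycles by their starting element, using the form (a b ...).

The cycle decomposition of α is (1 8 2)(3 4 7 6 5).
Reversing each cycle (and rotating so the smallest element leads) gives α⁻¹ = (1 2 8)(3 5 6 7 4).

(1 2 8)(3 5 6 7 4)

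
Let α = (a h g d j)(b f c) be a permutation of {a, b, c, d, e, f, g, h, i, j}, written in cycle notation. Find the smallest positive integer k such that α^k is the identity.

15

The cycle type of α is (5, 3, 1, 1).
The order of α is the least common multiple of its cycle lengths: lcm(5, 3) = 15.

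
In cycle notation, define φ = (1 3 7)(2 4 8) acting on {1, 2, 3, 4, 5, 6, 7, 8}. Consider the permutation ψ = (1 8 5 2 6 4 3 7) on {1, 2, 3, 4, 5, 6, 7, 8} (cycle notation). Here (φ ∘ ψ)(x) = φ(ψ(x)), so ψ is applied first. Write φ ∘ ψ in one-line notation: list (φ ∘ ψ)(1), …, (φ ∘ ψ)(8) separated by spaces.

2 6 1 7 4 8 3 5

For each element, apply ψ then φ: 1 → 8 → 2; 2 → 6 → 6; 3 → 7 → 1; 4 → 3 → 7; 5 → 2 → 4; 6 → 4 → 8; 7 → 1 → 3; 8 → 5 → 5.
Collecting the images, φ ∘ ψ = [2 6 1 7 4 8 3 5].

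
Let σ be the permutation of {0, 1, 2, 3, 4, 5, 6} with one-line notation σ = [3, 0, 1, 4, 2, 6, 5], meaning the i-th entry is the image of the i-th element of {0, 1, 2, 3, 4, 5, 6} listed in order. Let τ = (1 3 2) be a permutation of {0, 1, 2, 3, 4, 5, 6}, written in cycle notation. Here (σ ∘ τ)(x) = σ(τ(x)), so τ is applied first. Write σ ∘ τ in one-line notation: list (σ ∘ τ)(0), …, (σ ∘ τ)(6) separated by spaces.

For each element, apply τ then σ: 0 → 0 → 3; 1 → 3 → 4; 2 → 1 → 0; 3 → 2 → 1; 4 → 4 → 2; 5 → 5 → 6; 6 → 6 → 5.
Collecting the images, σ ∘ τ = [3 4 0 1 2 6 5].

3 4 0 1 2 6 5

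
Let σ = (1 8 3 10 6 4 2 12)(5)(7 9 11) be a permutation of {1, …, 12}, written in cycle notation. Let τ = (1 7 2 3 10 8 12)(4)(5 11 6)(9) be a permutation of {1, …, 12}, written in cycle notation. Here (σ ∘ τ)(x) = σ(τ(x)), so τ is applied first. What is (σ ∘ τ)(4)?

τ(4) = 4, then σ(4) = 2; composing gives (σ ∘ τ)(4) = 2.

2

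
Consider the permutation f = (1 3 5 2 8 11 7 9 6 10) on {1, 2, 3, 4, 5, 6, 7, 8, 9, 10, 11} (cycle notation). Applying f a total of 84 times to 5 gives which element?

5 lies in the 10-cycle (1 3 5 2 8 11 7 9 6 10).
Since the cycle has length 10, f^84 acts on it the same as f^4 (84 mod 10 = 4).
Advancing 4 steps from 5: 5 → 2 → 8 → 11 → 7.

7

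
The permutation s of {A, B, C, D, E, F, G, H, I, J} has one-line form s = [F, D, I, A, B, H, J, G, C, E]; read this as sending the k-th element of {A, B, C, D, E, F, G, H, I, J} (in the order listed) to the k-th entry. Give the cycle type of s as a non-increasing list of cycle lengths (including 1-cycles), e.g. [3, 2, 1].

The disjoint cycles are (A, F, H, G, J, E, B, D)(C, I), with lengths 8, 2 in non-increasing order.

[8, 2]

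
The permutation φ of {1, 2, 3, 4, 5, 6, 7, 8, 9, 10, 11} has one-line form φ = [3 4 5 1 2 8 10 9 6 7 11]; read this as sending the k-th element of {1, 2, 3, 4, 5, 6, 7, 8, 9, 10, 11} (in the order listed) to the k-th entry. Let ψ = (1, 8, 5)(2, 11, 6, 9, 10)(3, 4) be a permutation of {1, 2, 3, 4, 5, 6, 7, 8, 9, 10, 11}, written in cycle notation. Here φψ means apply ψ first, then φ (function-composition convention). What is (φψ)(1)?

9

ψ(1) = 8, then φ(8) = 9; composing gives (φψ)(1) = 9.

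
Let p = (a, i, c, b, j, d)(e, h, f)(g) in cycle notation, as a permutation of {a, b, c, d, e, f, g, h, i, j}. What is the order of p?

The cycle type of p is (6, 3, 1).
Since disjoint cycles commute, ord(p) = lcm(6, 3) = 6.

6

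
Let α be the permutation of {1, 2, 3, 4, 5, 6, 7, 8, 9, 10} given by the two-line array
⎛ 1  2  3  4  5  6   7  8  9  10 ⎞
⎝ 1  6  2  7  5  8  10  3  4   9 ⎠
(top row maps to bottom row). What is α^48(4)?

4

Tracing 4 → 7 → … returns to 4 after 4 steps, so 4 lies in a 4-cycle (4, 7, 10, 9).
On a 4-cycle, α^4 is the identity, so α^48 = α^0 there (48 ≡ 0 mod 4).
So α^48(4) = 4.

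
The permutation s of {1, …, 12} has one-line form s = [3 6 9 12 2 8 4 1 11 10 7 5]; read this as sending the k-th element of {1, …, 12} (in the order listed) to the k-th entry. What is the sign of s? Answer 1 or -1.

1

In disjoint-cycle form the cycle lengths are 11, 1.
A cycle of length ℓ contributes ℓ−1 transpositions, so s is a product of 10 transpositions — even.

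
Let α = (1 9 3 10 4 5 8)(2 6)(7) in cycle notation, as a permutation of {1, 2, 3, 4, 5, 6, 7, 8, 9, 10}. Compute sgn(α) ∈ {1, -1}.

-1

The cycle lengths are 7, 2, 1.
A cycle is odd iff its length is even; α has 1 even-length cycle, so sgn(α) = (−1)^1 and α is odd.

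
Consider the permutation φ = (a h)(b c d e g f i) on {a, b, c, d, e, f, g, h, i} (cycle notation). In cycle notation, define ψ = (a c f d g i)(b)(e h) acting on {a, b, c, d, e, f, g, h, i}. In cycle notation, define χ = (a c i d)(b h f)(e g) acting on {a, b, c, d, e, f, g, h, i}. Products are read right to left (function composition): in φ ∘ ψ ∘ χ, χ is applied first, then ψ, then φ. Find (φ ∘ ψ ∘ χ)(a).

i

(φ ∘ ψ ∘ χ)(a) = φ(ψ(χ(a))). χ(a) = c, then ψ(c) = f, then φ(f) = i, so the result is i.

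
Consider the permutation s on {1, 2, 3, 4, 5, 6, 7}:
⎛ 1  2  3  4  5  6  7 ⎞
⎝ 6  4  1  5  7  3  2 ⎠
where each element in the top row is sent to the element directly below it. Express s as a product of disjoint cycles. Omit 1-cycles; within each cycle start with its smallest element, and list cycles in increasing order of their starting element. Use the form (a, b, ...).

(1, 6, 3)(2, 4, 5, 7)

Iterating s from 1 gives 1 → 6 → 3 → 1; that is the 3-cycle (1, 6, 3).
Continuing from each remaining unvisited element yields (1, 6, 3)(2, 4, 5, 7).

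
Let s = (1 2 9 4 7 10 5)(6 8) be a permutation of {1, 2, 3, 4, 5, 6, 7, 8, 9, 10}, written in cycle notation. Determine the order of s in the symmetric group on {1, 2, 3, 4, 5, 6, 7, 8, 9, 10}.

The cycle type of s is (7, 2, 1).
The order is lcm(7, 2) = 14.

14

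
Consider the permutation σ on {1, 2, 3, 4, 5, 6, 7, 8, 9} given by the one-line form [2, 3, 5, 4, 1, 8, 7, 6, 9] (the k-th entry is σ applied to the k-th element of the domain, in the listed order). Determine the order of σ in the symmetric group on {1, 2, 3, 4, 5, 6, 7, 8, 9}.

4

Writing σ as disjoint cycles, the cycle lengths are 4, 2, 1, 1, 1.
The order is lcm(4, 2) = 4.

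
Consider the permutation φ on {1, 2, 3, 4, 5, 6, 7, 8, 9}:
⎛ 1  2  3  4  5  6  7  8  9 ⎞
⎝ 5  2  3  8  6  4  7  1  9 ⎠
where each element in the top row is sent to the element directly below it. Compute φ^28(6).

1

Tracing 6 → 4 → … returns to 6 after 5 steps, so 6 lies in a 5-cycle (1, 5, 6, 4, 8).
On a 5-cycle, φ^5 is the identity, so φ^28 = φ^3 there (28 ≡ 3 mod 5).
Advancing 3 steps from 6: 6 → 4 → 8 → 1.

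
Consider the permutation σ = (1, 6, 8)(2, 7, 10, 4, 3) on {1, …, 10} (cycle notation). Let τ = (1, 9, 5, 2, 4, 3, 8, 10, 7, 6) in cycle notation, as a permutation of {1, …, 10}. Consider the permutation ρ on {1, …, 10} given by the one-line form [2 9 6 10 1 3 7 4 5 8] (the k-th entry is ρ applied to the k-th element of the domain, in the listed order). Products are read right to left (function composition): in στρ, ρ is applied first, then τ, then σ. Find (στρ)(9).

(στρ)(9) = σ(τ(ρ(9))). ρ(9) = 5, then τ(5) = 2, then σ(2) = 7, so the result is 7.

7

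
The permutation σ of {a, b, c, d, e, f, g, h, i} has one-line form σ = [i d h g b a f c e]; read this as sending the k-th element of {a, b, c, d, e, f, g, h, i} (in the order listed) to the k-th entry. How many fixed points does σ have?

No element satisfies σ(x) = x, so there are 0 fixed points.

0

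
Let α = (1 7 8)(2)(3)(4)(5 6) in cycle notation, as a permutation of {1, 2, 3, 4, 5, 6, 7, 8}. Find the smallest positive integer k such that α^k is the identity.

6

The disjoint cycles have lengths 3, 2, 1, 1, 1.
Since disjoint cycles commute, ord(α) = lcm(3, 2) = 6.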